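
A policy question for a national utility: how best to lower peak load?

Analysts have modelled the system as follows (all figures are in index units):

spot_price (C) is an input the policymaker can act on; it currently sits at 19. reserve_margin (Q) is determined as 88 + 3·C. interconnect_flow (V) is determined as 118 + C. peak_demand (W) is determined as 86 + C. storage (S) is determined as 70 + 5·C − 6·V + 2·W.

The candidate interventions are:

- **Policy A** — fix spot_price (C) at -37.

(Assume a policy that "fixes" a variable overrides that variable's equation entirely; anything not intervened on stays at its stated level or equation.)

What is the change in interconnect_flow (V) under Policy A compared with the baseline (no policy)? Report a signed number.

Baseline:
  C = 19
  V = 118 + 19 = 137
Policy A (C := -37):
  C = -37
  V = 118 + (-37) = 81
Change in V: 81 − 137 = -56

-56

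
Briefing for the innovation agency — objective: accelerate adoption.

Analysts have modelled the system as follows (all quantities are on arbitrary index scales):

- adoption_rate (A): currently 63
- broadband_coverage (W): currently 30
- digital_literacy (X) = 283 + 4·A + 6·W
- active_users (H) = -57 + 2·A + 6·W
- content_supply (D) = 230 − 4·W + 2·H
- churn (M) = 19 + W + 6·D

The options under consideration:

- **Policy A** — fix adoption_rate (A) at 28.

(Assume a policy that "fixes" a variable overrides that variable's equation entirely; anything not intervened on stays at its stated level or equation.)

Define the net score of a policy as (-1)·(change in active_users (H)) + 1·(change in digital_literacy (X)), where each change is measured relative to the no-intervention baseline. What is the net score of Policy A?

-70

Baseline:
  A = 63
  W = 30
  X = 283 + 4·63 + 6·30 = 715
  H = -57 + 2·63 + 6·30 = 249
Policy A (A := 28):
  A = 28
  W = 30
  X = 283 + 4·28 + 6·30 = 575
  H = -57 + 2·28 + 6·30 = 179
ΔH = 179 − 249 = -70; ΔX = 575 − 715 = -140
Score = (-1)·(-70) + 1·(-140) = -70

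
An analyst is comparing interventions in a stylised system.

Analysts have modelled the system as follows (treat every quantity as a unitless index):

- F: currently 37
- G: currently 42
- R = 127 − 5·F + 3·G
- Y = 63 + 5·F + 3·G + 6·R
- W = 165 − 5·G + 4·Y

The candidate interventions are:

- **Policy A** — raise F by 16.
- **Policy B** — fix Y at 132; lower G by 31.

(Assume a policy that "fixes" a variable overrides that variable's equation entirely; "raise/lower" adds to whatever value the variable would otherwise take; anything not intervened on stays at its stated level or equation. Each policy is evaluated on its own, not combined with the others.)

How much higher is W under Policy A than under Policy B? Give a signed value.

845

Policy A (F + 16):
  F = 37 + 16 = 53
  G = 42
  R = 127 − 5·53 + 3·42 = -12
  Y = 63 + 5·53 + 3·42 + 6·(-12) = 382
  W = 165 − 5·42 + 4·382 = 1483
Policy B (Y := 132, G − 31):
  F = 37
  G = 42 − 31 = 11
  R = 127 − 5·37 + 3·11 = -25
  Y = 132
  W = 165 − 5·11 + 4·132 = 638
W: 1483 − 638 = 845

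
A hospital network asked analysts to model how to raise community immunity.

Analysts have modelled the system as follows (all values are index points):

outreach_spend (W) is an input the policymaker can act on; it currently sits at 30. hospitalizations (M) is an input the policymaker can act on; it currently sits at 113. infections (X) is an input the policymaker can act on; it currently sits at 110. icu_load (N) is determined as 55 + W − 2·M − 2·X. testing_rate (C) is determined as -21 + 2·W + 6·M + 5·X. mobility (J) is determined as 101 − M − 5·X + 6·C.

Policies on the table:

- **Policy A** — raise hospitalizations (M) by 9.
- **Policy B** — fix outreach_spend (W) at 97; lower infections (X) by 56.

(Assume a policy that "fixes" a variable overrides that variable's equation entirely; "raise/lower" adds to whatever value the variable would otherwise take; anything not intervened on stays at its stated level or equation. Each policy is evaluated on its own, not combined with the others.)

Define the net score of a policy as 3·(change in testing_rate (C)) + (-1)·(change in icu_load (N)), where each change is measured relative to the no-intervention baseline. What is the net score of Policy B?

-617

Baseline:
  W = 30
  M = 113
  X = 110
  N = 55 + 30 − 2·113 − 2·110 = -361
  C = -21 + 2·30 + 6·113 + 5·110 = 1267
Policy B (W := 97, X − 56):
  W = 97
  M = 113
  X = 110 − 56 = 54
  N = 55 + 97 − 2·113 − 2·54 = -182
  C = -21 + 2·97 + 6·113 + 5·54 = 1121
ΔC = 1121 − 1267 = -146; ΔN = -182 − (-361) = 179
Score = 3·(-146) + (-1)·179 = -617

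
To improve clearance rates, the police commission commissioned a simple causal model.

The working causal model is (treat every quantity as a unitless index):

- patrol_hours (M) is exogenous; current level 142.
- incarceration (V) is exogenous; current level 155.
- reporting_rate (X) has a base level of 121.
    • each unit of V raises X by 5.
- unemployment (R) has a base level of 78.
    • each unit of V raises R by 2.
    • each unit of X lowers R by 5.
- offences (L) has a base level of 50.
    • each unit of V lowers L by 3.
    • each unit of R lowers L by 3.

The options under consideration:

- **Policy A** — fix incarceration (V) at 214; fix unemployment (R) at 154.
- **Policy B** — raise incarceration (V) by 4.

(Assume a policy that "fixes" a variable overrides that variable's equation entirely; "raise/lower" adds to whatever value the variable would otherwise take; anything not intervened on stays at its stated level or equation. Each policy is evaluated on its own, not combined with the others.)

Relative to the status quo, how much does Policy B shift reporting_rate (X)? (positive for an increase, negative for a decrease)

20

Baseline:
  V = 155
  X = 121 + 5·155 = 896
Policy B (V + 4):
  V = 155 + 4 = 159
  X = 121 + 5·159 = 916
Change in X: 916 − 896 = 20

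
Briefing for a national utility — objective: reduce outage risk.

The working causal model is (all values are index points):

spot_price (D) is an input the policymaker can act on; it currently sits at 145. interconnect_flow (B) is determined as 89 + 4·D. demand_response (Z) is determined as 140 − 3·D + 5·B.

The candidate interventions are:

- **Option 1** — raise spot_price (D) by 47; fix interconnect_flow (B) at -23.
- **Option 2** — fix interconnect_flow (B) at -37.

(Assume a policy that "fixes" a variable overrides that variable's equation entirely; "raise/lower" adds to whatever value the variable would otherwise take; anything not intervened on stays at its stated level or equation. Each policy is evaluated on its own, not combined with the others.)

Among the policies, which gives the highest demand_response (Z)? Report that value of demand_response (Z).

-480

Option 1 (D + 47, B := -23):
  D = 145 + 47 = 192
  B = -23
  Z = 140 − 3·192 + 5·(-23) = -551
Option 2 (B := -37):
  D = 145
  B = -37
  Z = 140 − 3·145 + 5·(-37) = -480
Comparing — Option 1: Z=-551, Option 2: Z=-480. Highest is -480 (Option 2).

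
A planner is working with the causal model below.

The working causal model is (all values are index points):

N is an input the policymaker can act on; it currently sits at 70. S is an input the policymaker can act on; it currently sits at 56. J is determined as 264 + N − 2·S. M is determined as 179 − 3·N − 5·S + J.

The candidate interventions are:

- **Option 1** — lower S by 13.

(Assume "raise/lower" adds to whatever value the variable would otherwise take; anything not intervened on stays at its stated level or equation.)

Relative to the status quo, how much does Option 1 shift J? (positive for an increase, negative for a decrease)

26

Baseline:
  N = 70
  S = 56
  J = 264 + 70 − 2·56 = 222
Option 1 (S − 13):
  N = 70
  S = 56 − 13 = 43
  J = 264 + 70 − 2·43 = 248
Change in J: 248 − 222 = 26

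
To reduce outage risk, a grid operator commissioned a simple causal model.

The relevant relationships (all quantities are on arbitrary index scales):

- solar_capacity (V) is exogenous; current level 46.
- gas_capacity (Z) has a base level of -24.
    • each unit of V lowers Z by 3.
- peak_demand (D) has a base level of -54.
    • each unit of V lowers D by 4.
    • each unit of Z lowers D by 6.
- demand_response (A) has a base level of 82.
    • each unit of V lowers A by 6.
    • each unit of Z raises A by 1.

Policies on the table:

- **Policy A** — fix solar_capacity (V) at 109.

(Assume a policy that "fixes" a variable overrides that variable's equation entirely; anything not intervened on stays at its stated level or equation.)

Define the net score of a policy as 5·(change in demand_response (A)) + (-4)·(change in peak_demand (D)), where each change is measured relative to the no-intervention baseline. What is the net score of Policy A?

Baseline:
  V = 46
  Z = -24 − 3·46 = -162
  D = -54 − 4·46 − 6·(-162) = 734
  A = 82 − 6·46 + (-162) = -356
Policy A (V := 109):
  V = 109
  Z = -24 − 3·109 = -351
  D = -54 − 4·109 − 6·(-351) = 1616
  A = 82 − 6·109 + (-351) = -923
ΔA = -923 − (-356) = -567; ΔD = 1616 − 734 = 882
Score = 5·(-567) + (-4)·882 = -6363

-6363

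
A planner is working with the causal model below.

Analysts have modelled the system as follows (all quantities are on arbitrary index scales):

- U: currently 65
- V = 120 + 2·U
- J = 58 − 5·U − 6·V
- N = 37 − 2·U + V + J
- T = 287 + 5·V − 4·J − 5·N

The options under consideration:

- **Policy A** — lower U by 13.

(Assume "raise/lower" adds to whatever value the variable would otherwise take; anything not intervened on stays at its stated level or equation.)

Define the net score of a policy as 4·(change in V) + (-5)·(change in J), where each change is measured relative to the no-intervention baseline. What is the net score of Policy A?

Baseline:
  U = 65
  V = 120 + 2·65 = 250
  J = 58 − 5·65 − 6·250 = -1767
Policy A (U − 13):
  U = 65 − 13 = 52
  V = 120 + 2·52 = 224
  J = 58 − 5·52 − 6·224 = -1546
ΔV = 224 − 250 = -26; ΔJ = -1546 − (-1767) = 221
Score = 4·(-26) + (-5)·221 = -1209

-1209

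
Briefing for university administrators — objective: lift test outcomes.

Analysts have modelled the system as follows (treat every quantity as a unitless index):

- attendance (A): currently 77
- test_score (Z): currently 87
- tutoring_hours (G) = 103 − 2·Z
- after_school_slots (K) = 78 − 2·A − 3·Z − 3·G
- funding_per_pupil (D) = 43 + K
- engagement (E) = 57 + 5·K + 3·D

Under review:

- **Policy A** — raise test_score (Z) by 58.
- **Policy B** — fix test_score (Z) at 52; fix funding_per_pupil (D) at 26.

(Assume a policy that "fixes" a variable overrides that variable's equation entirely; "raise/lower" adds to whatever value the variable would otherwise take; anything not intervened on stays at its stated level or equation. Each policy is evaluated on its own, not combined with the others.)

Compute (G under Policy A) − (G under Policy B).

-186

Policy A (Z + 58):
  Z = 87 + 58 = 145
  G = 103 − 2·145 = -187
Policy B (Z := 52, D := 26):
  Z = 52
  G = 103 − 2·52 = -1
G: -187 − (-1) = -186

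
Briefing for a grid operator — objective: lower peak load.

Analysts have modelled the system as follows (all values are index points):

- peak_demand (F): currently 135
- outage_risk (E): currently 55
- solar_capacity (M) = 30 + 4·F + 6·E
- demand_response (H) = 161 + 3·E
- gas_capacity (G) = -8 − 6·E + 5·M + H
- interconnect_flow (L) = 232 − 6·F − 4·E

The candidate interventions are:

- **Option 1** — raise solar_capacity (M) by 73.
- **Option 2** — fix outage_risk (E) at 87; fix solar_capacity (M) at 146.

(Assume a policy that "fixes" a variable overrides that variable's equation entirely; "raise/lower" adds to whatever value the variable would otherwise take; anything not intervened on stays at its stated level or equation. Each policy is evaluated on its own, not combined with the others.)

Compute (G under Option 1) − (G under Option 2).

4231

Option 1 (M + 73):
  F = 135
  E = 55
  M = 30 + 4·135 + 6·55 (+73 from intervention) = 973
  H = 161 + 3·55 = 326
  G = -8 − 6·55 + 5·973 + 326 = 4853
Option 2 (E := 87, M := 146):
  F = 135
  E = 87
  M = 146
  H = 161 + 3·87 = 422
  G = -8 − 6·87 + 5·146 + 422 = 622
G: 4853 − 622 = 4231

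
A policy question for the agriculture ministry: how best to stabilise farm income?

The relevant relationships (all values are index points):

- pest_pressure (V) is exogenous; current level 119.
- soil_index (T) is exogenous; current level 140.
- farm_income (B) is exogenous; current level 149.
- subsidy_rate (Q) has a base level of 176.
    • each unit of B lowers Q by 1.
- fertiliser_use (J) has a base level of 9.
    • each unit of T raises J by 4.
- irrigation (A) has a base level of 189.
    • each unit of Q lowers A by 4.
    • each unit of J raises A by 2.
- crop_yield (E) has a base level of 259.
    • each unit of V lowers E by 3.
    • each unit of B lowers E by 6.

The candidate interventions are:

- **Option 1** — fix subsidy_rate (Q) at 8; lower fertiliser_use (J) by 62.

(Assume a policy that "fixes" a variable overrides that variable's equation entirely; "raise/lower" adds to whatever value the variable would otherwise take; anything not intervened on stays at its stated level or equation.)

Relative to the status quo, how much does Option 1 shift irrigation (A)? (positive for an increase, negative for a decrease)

Baseline:
  T = 140
  B = 149
  Q = 176 − 149 = 27
  J = 9 + 4·140 = 569
  A = 189 − 4·27 + 2·569 = 1219
Option 1 (Q := 8, J − 62):
  T = 140
  B = 149
  Q = 8
  J = 9 + 4·140 (−62 from intervention) = 507
  A = 189 − 4·8 + 2·507 = 1171
Change in A: 1171 − 1219 = -48

-48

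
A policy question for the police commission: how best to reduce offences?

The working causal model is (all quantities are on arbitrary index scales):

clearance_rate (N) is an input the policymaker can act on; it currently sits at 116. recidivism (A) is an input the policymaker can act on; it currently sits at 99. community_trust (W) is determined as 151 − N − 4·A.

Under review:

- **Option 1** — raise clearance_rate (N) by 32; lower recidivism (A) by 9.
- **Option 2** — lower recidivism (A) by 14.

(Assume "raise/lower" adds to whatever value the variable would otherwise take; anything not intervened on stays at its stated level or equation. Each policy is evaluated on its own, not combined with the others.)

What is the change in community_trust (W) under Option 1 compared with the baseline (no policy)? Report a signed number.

4

Baseline:
  N = 116
  A = 99
  W = 151 − 116 − 4·99 = -361
Option 1 (N + 32, A − 9):
  N = 116 + 32 = 148
  A = 99 − 9 = 90
  W = 151 − 148 − 4·90 = -357
Change in W: -357 − (-361) = 4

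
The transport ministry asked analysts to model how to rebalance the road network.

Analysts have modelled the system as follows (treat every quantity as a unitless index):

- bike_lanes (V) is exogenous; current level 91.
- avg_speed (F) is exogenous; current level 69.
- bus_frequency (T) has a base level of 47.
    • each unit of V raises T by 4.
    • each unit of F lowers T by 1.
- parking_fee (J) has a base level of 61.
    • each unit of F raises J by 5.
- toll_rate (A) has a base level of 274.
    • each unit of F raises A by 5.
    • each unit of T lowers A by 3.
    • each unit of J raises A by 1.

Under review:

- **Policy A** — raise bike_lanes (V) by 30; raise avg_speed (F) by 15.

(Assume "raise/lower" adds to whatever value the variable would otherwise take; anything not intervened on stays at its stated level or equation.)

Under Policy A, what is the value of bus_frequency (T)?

447

Policy A (V + 30, F + 15):
  V = 91 + 30 = 121
  F = 69 + 15 = 84
  T = 47 + 4·121 − 84 = 447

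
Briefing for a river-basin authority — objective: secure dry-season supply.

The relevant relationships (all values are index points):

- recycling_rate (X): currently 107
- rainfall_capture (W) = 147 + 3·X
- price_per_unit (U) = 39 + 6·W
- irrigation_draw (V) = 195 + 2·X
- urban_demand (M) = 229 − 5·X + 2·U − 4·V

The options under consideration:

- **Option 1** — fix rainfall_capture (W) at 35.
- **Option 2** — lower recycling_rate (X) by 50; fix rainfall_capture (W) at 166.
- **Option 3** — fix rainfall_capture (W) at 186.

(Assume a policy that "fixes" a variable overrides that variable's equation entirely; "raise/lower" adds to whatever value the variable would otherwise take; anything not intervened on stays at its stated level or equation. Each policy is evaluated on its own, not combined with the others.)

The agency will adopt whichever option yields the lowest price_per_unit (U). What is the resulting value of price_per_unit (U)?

249

Option 1 (W := 35):
  X = 107
  W = 35
  U = 39 + 6·35 = 249
Option 2 (X − 50, W := 166):
  X = 107 − 50 = 57
  W = 166
  U = 39 + 6·166 = 1035
Option 3 (W := 186):
  X = 107
  W = 186
  U = 39 + 6·186 = 1155
Comparing — Option 1: U=249, Option 2: U=1035, Option 3: U=1155. Lowest is 249 (Option 1).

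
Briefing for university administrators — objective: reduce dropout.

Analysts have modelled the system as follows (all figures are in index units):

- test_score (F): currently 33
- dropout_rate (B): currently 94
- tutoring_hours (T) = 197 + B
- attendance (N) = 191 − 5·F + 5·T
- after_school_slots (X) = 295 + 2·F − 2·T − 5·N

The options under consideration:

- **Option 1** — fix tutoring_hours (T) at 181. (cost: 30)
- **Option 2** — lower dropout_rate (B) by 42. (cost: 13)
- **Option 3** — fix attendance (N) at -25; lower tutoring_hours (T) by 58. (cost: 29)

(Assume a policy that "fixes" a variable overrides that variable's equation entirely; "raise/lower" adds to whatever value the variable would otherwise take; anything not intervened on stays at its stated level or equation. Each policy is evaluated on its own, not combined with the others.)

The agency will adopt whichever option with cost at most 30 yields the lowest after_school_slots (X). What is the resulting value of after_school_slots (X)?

-6492

Option 1 (T := 181):
  F = 33
  B = 94
  T = 181
  N = 191 − 5·33 + 5·181 = 931
  X = 295 + 2·33 − 2·181 − 5·931 = -4656
Option 2 (B − 42):
  F = 33
  B = 94 − 42 = 52
  T = 197 + 52 = 249
  N = 191 − 5·33 + 5·249 = 1271
  X = 295 + 2·33 − 2·249 − 5·1271 = -6492
Option 3 (N := -25, T − 58):
  F = 33
  B = 94
  T = 197 + 94 (−58 from intervention) = 233
  N = -25
  X = 295 + 2·33 − 2·233 − 5·(-25) = 20
Comparing — Option 1: X=-4656, Option 2: X=-6492, Option 3: X=20. Lowest is -6492 (Option 2).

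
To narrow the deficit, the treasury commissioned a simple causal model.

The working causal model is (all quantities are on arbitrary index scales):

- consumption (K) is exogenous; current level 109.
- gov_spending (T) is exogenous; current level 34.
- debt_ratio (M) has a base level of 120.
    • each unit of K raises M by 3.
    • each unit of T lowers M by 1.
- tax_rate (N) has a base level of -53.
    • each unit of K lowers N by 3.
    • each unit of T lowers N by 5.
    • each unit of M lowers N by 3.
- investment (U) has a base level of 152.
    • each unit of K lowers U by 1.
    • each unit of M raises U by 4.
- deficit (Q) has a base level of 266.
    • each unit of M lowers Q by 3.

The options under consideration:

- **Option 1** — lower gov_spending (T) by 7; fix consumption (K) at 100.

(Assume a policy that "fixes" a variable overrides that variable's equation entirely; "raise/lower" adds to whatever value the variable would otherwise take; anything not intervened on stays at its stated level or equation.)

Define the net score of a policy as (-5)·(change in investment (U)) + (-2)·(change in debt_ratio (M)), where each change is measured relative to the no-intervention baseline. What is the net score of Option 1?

Baseline:
  K = 109
  T = 34
  M = 120 + 3·109 − 34 = 413
  U = 152 − 109 + 4·413 = 1695
Option 1 (T − 7, K := 100):
  K = 100
  T = 34 − 7 = 27
  M = 120 + 3·100 − 27 = 393
  U = 152 − 100 + 4·393 = 1624
ΔU = 1624 − 1695 = -71; ΔM = 393 − 413 = -20
Score = (-5)·(-71) + (-2)·(-20) = 395

395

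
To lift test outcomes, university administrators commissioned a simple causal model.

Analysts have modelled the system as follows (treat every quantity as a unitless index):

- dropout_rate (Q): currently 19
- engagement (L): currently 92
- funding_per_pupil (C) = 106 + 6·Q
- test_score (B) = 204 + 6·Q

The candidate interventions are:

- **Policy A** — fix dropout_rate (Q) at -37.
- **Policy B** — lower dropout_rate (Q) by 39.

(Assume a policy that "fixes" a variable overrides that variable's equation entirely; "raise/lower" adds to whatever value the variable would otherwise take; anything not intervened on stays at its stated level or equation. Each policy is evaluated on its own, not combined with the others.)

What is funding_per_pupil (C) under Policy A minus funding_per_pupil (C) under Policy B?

-102

Policy A (Q := -37):
  Q = -37
  C = 106 + 6·(-37) = -116
Policy B (Q − 39):
  Q = 19 − 39 = -20
  C = 106 + 6·(-20) = -14
C: -116 − (-14) = -102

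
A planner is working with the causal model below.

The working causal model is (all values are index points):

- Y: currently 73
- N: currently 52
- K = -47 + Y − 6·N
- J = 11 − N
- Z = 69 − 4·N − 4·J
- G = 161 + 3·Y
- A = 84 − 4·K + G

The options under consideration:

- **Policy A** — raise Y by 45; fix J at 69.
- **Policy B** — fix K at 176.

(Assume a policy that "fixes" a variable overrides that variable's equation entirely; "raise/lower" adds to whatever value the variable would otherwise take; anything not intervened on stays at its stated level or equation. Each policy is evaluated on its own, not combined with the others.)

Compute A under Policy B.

-240

Policy B (K := 176):
  Y = 73
  N = 52
  K = 176
  G = 161 + 3·73 = 380
  A = 84 − 4·176 + 380 = -240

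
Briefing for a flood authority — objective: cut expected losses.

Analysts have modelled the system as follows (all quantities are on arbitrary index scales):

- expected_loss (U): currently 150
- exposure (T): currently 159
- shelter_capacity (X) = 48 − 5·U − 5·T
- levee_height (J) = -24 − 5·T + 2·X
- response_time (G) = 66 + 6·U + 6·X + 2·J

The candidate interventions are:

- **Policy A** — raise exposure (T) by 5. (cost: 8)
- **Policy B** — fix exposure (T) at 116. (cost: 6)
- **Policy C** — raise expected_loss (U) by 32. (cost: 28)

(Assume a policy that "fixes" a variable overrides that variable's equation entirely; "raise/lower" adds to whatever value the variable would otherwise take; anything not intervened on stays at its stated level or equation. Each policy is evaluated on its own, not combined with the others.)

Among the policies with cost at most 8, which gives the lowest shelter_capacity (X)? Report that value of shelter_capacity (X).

-1522

Policy A (T + 5):
  U = 150
  T = 159 + 5 = 164
  X = 48 − 5·150 − 5·164 = -1522
Policy B (T := 116):
  U = 150
  T = 116
  X = 48 − 5·150 − 5·116 = -1282
Comparing — Policy A: X=-1522, Policy B: X=-1282. Lowest is -1522 (Policy A).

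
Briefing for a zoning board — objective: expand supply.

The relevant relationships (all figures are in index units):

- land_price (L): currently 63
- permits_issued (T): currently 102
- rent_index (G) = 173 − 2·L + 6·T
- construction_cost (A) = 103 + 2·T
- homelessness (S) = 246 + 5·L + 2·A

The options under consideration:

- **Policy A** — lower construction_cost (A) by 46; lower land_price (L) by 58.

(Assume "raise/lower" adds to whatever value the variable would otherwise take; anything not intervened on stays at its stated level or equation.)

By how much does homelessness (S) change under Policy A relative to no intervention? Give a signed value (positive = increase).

-382

Baseline:
  L = 63
  T = 102
  A = 103 + 2·102 = 307
  S = 246 + 5·63 + 2·307 = 1175
Policy A (A − 46, L − 58):
  L = 63 − 58 = 5
  T = 102
  A = 103 + 2·102 (−46 from intervention) = 261
  S = 246 + 5·5 + 2·261 = 793
Change in S: 793 − 1175 = -382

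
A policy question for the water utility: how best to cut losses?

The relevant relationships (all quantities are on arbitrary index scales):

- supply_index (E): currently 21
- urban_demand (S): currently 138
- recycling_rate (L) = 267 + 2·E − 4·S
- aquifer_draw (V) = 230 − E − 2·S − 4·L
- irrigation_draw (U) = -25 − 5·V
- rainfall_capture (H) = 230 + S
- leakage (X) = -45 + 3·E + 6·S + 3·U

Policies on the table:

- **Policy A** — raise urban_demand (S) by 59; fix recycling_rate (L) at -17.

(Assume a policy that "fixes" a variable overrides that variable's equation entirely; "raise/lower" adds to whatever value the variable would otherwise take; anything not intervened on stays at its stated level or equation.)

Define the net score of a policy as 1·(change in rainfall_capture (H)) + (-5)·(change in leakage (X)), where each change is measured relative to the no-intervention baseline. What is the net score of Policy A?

-78361

Baseline:
  E = 21
  S = 138
  L = 267 + 2·21 − 4·138 = -243
  V = 230 − 21 − 2·138 − 4·(-243) = 905
  U = -25 − 5·905 = -4550
  H = 230 + 138 = 368
  X = -45 + 3·21 + 6·138 + 3·(-4550) = -12804
Policy A (S + 59, L := -17):
  E = 21
  S = 138 + 59 = 197
  L = -17
  V = 230 − 21 − 2·197 − 4·(-17) = -117
  U = -25 − 5·(-117) = 560
  H = 230 + 197 = 427
  X = -45 + 3·21 + 6·197 + 3·560 = 2880
ΔH = 427 − 368 = 59; ΔX = 2880 − (-12804) = 15684
Score = 1·59 + (-5)·15684 = -78361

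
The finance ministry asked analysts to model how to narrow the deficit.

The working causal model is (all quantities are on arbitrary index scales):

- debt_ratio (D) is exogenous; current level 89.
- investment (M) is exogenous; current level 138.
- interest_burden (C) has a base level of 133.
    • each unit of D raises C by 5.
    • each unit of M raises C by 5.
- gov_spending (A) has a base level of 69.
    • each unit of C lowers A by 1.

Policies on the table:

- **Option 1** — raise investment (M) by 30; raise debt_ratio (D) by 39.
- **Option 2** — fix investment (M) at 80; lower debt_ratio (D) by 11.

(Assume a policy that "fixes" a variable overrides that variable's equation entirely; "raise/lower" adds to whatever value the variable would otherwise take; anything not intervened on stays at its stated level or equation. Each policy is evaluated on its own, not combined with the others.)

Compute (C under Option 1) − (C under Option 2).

690

Option 1 (M + 30, D + 39):
  D = 89 + 39 = 128
  M = 138 + 30 = 168
  C = 133 + 5·128 + 5·168 = 1613
Option 2 (M := 80, D − 11):
  D = 89 − 11 = 78
  M = 80
  C = 133 + 5·78 + 5·80 = 923
C: 1613 − 923 = 690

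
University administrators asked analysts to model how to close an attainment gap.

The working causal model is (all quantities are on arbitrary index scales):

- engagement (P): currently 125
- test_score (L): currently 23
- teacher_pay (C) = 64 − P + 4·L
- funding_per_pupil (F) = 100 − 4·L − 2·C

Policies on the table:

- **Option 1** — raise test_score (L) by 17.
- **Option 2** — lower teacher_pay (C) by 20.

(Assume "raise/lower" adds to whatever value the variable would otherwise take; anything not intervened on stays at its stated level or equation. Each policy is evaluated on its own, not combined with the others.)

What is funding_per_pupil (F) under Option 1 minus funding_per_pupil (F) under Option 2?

Option 1 (L + 17):
  P = 125
  L = 23 + 17 = 40
  C = 64 − 125 + 4·40 = 99
  F = 100 − 4·40 − 2·99 = -258
Option 2 (C − 20):
  P = 125
  L = 23
  C = 64 − 125 + 4·23 (−20 from intervention) = 11
  F = 100 − 4·23 − 2·11 = -14
F: -258 − (-14) = -244

-244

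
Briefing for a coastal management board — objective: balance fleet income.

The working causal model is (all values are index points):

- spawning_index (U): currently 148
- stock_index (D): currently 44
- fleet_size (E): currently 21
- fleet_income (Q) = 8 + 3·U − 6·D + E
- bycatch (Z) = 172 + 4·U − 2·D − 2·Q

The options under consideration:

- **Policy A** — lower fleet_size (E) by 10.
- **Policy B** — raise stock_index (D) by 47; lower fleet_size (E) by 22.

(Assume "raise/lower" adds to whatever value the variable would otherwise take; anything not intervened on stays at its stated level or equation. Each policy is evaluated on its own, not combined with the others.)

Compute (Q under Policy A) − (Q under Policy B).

294

Policy A (E − 10):
  U = 148
  D = 44
  E = 21 − 10 = 11
  Q = 8 + 3·148 − 6·44 + 11 = 199
Policy B (D + 47, E − 22):
  U = 148
  D = 44 + 47 = 91
  E = 21 − 22 = -1
  Q = 8 + 3·148 − 6·91 + (-1) = -95
Q: 199 − (-95) = 294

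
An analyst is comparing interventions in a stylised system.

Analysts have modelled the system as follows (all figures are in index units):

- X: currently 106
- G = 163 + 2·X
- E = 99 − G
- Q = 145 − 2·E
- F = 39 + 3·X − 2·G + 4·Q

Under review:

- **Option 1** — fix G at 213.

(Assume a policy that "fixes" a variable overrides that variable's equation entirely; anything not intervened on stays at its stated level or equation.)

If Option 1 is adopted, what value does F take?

Option 1 (G := 213):
  X = 106
  G = 213
  E = 99 − 213 = -114
  Q = 145 − 2·(-114) = 373
  F = 39 + 3·106 − 2·213 + 4·373 = 1423

1423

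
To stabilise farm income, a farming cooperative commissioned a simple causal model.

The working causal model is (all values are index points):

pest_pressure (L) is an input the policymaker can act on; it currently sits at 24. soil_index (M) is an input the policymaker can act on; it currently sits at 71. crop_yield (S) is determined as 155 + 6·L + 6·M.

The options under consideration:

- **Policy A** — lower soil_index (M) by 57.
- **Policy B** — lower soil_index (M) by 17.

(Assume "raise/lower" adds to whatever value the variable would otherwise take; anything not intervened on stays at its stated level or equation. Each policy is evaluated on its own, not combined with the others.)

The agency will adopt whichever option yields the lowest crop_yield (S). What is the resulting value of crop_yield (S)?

383

Policy A (M − 57):
  L = 24
  M = 71 − 57 = 14
  S = 155 + 6·24 + 6·14 = 383
Policy B (M − 17):
  L = 24
  M = 71 − 17 = 54
  S = 155 + 6·24 + 6·54 = 623
Comparing — Policy A: S=383, Policy B: S=623. Lowest is 383 (Policy A).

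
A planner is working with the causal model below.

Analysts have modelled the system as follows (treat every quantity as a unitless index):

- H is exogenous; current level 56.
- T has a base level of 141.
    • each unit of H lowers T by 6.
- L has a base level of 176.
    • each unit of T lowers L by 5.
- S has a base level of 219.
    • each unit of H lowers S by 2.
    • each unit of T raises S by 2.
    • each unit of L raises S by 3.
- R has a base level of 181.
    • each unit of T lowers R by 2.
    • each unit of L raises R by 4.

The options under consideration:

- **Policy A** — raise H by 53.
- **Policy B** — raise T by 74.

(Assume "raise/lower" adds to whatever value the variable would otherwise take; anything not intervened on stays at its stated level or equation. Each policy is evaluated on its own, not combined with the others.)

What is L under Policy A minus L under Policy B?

1960

Policy A (H + 53):
  H = 56 + 53 = 109
  T = 141 − 6·109 = -513
  L = 176 − 5·(-513) = 2741
Policy B (T + 74):
  H = 56
  T = 141 − 6·56 (+74 from intervention) = -121
  L = 176 − 5·(-121) = 781
L: 2741 − 781 = 1960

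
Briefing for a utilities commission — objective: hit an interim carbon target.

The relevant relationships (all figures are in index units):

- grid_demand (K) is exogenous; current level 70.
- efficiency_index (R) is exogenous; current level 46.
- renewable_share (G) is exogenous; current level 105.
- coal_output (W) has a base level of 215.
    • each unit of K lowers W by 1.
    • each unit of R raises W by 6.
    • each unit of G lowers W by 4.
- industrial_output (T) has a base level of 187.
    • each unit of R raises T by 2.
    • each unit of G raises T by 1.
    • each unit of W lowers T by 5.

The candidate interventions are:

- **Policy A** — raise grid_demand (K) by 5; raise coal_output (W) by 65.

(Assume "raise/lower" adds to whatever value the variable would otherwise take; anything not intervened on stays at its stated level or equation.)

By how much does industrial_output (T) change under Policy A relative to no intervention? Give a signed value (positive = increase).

-300

Baseline:
  K = 70
  R = 46
  G = 105
  W = 215 − 70 + 6·46 − 4·105 = 1
  T = 187 + 2·46 + 105 − 5·1 = 379
Policy A (K + 5, W + 65):
  K = 70 + 5 = 75
  R = 46
  G = 105
  W = 215 − 75 + 6·46 − 4·105 (+65 from intervention) = 61
  T = 187 + 2·46 + 105 − 5·61 = 79
Change in T: 79 − 379 = -300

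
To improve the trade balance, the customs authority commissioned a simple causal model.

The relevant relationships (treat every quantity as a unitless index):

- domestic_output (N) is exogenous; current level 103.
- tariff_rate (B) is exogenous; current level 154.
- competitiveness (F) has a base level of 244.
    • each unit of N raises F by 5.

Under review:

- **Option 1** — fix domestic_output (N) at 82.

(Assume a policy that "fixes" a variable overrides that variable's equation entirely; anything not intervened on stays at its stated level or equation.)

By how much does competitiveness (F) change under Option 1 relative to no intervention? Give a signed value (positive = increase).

-105

Baseline:
  N = 103
  F = 244 + 5·103 = 759
Option 1 (N := 82):
  N = 82
  F = 244 + 5·82 = 654
Change in F: 654 − 759 = -105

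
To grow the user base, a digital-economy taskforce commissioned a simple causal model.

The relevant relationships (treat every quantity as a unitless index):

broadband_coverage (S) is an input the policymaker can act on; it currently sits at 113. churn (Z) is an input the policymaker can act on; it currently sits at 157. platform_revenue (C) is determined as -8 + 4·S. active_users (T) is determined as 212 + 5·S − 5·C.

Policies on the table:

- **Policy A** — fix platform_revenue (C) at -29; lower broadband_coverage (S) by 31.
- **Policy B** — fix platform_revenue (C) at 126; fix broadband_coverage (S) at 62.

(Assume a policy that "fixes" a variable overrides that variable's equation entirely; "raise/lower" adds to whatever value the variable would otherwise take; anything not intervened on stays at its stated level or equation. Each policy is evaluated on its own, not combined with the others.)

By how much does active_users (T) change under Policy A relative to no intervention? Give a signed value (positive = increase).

2210

Baseline:
  S = 113
  C = -8 + 4·113 = 444
  T = 212 + 5·113 − 5·444 = -1443
Policy A (C := -29, S − 31):
  S = 113 − 31 = 82
  C = -29
  T = 212 + 5·82 − 5·(-29) = 767
Change in T: 767 − (-1443) = 2210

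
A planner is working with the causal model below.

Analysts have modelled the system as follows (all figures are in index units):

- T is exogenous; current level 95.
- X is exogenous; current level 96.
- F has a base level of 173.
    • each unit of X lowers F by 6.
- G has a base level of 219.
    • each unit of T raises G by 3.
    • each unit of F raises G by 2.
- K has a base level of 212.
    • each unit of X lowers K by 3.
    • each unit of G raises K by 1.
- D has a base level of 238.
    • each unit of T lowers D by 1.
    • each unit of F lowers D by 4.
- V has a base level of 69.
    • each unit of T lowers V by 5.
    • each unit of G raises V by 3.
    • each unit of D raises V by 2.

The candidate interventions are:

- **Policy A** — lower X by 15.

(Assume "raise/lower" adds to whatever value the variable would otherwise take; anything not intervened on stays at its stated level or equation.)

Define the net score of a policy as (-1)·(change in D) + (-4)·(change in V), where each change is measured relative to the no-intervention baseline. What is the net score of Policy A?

Baseline:
  T = 95
  X = 96
  F = 173 − 6·96 = -403
  G = 219 + 3·95 + 2·(-403) = -302
  D = 238 − 95 − 4·(-403) = 1755
  V = 69 − 5·95 + 3·(-302) + 2·1755 = 2198
Policy A (X − 15):
  T = 95
  X = 96 − 15 = 81
  F = 173 − 6·81 = -313
  G = 219 + 3·95 + 2·(-313) = -122
  D = 238 − 95 − 4·(-313) = 1395
  V = 69 − 5·95 + 3·(-122) + 2·1395 = 2018
ΔD = 1395 − 1755 = -360; ΔV = 2018 − 2198 = -180
Score = (-1)·(-360) + (-4)·(-180) = 1080

1080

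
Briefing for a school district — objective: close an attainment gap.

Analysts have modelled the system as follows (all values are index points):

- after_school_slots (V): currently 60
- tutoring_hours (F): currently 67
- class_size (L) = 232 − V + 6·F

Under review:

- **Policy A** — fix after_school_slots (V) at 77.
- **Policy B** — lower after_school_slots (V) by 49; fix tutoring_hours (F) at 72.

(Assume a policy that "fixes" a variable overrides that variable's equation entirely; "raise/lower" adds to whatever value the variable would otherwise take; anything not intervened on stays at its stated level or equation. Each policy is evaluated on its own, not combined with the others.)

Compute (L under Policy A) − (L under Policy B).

Policy A (V := 77):
  V = 77
  F = 67
  L = 232 − 77 + 6·67 = 557
Policy B (V − 49, F := 72):
  V = 60 − 49 = 11
  F = 72
  L = 232 − 11 + 6·72 = 653
L: 557 − 653 = -96

-96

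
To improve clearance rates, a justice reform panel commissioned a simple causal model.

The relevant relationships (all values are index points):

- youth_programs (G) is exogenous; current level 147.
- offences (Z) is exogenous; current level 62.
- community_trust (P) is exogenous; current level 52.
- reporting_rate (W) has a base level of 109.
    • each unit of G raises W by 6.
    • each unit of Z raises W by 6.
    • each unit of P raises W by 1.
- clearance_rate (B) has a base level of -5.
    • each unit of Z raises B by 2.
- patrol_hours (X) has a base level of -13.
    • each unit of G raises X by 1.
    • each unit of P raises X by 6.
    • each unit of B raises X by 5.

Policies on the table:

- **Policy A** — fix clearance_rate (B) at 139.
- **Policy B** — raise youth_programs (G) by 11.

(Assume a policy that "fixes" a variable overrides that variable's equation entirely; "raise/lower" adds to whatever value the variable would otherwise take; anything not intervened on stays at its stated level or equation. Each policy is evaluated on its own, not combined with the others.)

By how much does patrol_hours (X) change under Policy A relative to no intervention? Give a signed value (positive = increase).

Baseline:
  G = 147
  Z = 62
  P = 52
  B = -5 + 2·62 = 119
  X = -13 + 147 + 6·52 + 5·119 = 1041
Policy A (B := 139):
  G = 147
  Z = 62
  P = 52
  B = 139
  X = -13 + 147 + 6·52 + 5·139 = 1141
Change in X: 1141 − 1041 = 100

100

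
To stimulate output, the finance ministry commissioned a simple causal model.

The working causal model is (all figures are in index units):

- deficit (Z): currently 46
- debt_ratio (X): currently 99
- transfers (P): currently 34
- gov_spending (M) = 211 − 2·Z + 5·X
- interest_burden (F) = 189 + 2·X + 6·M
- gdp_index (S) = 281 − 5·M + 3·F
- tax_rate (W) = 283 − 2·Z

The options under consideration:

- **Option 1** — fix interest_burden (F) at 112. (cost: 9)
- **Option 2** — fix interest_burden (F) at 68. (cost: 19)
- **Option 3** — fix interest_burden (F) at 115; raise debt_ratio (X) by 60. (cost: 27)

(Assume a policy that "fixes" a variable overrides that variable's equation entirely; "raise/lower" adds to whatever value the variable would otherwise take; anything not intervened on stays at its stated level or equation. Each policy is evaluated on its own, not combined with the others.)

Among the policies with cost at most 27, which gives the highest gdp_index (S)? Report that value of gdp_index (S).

-2453

Option 1 (F := 112):
  Z = 46
  X = 99
  M = 211 − 2·46 + 5·99 = 614
  F = 112
  S = 281 − 5·614 + 3·112 = -2453
Option 2 (F := 68):
  Z = 46
  X = 99
  M = 211 − 2·46 + 5·99 = 614
  F = 68
  S = 281 − 5·614 + 3·68 = -2585
Option 3 (F := 115, X + 60):
  Z = 46
  X = 99 + 60 = 159
  M = 211 − 2·46 + 5·159 = 914
  F = 115
  S = 281 − 5·914 + 3·115 = -3944
Comparing — Option 1: S=-2453, Option 2: S=-2585, Option 3: S=-3944. Highest is -2453 (Option 1).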